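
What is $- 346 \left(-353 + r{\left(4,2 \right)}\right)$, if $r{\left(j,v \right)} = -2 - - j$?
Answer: $121446$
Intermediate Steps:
$r{\left(j,v \right)} = -2 + j$
$- 346 \left(-353 + r{\left(4,2 \right)}\right) = - 346 \left(-353 + \left(-2 + 4\right)\right) = - 346 \left(-353 + 2\right) = \left(-346\right) \left(-351\right) = 121446$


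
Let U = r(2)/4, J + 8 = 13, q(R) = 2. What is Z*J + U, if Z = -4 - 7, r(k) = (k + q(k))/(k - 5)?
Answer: -166/3 ≈ -55.333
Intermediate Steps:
J = 5 (J = -8 + 13 = 5)
r(k) = (2 + k)/(-5 + k) (r(k) = (k + 2)/(k - 5) = (2 + k)/(-5 + k))
Z = -11
U = -⅓ (U = ((2 + 2)/(-5 + 2))/4 = (4/(-3))*(¼) = -⅓*4*(¼) = -4/3*¼ = -⅓ ≈ -0.33333)
Z*J + U = -11*5 - ⅓ = -55 - ⅓ = -166/3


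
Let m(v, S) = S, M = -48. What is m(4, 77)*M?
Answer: -3696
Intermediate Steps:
m(4, 77)*M = 77*(-48) = -3696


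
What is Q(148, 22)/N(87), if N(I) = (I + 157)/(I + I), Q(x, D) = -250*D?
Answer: -239250/61 ≈ -3922.1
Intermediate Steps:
N(I) = (157 + I)/(2*I) (N(I) = (157 + I)/((2*I)) = (157 + I)*(1/(2*I)) = (157 + I)/(2*I))
Q(148, 22)/N(87) = (-250*22)/(((½)*(157 + 87)/87)) = -5500/((½)*(1/87)*244) = -5500/122/87 = -5500*87/122 = -239250/61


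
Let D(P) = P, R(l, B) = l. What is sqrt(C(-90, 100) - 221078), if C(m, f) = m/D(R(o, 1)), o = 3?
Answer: 2*I*sqrt(55277) ≈ 470.22*I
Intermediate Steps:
C(m, f) = m/3
sqrt(C(-90, 100) - 221078) = sqrt((1/3)*(-90) - 221078) = sqrt(-30 - 221078) = sqrt(-221108) = 2*I*sqrt(55277)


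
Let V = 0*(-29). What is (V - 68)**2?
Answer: 4624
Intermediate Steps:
V = 0
(V - 68)**2 = (0 - 68)**2 = (-68)**2 = 4624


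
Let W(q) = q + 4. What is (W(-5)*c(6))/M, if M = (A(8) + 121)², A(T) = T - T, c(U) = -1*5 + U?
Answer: -1/14641 ≈ -6.8301e-5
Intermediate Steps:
c(U) = -5 + U
A(T) = 0
W(q) = 4 + q
M = 14641 (M = (0 + 121)² = 121² = 14641)
(W(-5)*c(6))/M = ((4 - 5)*(-5 + 6))/14641 = -1*1*(1/14641) = -1*1/14641 = -1/14641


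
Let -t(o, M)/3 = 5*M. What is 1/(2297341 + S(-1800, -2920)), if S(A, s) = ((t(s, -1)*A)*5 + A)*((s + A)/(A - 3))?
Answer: 601/1165469941 ≈ 5.1567e-7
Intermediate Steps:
t(o, M) = -15*M
S(A, s) = 76*A*(A + s)/(-3 + A) (S(A, s) = (((-15*(-1))*A)*5 + A)*((s + A)/(A - 3)) = ((15*A)*5 + A)*((A + s)/(-3 + A)) = (75*A + A)*((A + s)/(-3 + A)) = (76*A)*((A + s)/(-3 + A)) = 76*A*(A + s)/(-3 + A))
1/(2297341 + S(-1800, -2920)) = 1/(2297341 + 76*(-1800)*(-1800 - 2920)/(-3 - 1800)) = 1/(2297341 + 76*(-1800)*(-4720)/(-1803)) = 1/(2297341 + 76*(-1800)*(-1/1803)*(-4720)) = 1/(2297341 - 215232000/601) = 1/(1165469941/601) = 601/1165469941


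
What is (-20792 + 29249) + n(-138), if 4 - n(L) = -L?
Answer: 8323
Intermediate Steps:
n(L) = 4 + L (n(L) = 4 - (-1)*L = 4 + L)
(-20792 + 29249) + n(-138) = (-20792 + 29249) + (4 - 138) = 8457 - 134 = 8323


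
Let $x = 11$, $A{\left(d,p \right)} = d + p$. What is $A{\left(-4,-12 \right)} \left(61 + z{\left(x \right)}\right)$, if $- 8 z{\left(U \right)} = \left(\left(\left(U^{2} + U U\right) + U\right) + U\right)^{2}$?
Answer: $138416$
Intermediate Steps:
$z{\left(U \right)} = - \frac{\left(2 U + 2 U^{2}\right)^{2}}{8}$ ($z{\left(U \right)} = - \frac{\left(\left(\left(U^{2} + U U\right) + U\right) + U\right)^{2}}{8} = - \frac{\left(\left(\left(U^{2} + U^{2}\right) + U\right) + U\right)^{2}}{8} = - \frac{\left(\left(2 U^{2} + U\right) + U\right)^{2}}{8} = - \frac{\left(\left(U + 2 U^{2}\right) + U\right)^{2}}{8} = - \frac{\left(2 U + 2 U^{2}\right)^{2}}{8}$)
$A{\left(-4,-12 \right)} \left(61 + z{\left(x \right)}\right) = \left(-4 - 12\right) \left(61 - \frac{11^{2} \left(1 + 11\right)^{2}}{2}\right) = - 16 \left(61 - \frac{121 \cdot 12^{2}}{2}\right) = - 16 \left(61 - \frac{121}{2} \cdot 144\right) = - 16 \left(61 - 8712\right) = \left(-16\right) \left(-8651\right) = 138416$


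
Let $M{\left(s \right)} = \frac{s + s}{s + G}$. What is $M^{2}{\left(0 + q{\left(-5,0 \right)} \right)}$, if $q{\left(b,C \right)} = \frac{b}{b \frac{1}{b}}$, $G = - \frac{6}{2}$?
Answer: $\frac{25}{16} \approx 1.5625$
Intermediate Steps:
$G = -3$ ($G = \left(-6\right) \frac{1}{2} = -3$)
$q{\left(b,C \right)} = b$ ($q{\left(b,C \right)} = \frac{b}{1} = b 1 = b$)
$M{\left(s \right)} = \frac{2 s}{-3 + s}$ ($M{\left(s \right)} = \frac{s + s}{s - 3} = \frac{2 s}{-3 + s}$)
$M^{2}{\left(0 + q{\left(-5,0 \right)} \right)} = \left(\frac{2 \left(0 - 5\right)}{-3 + \left(0 - 5\right)}\right)^{2} = \left(2 \left(-5\right) \frac{1}{-3 - 5}\right)^{2} = \left(2 \left(-5\right) \frac{1}{-8}\right)^{2} = \left(2 \left(-5\right) \left(- \frac{1}{8}\right)\right)^{2} = \left(\frac{5}{4}\right)^{2} = \frac{25}{16}$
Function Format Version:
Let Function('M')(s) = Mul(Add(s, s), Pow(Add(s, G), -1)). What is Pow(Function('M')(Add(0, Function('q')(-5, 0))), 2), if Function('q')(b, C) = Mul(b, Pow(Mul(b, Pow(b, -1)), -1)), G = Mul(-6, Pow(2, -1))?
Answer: Rational(25, 16) ≈ 1.5625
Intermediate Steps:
G = -3 (G = Mul(-6, Rational(1, 2)) = -3)
Function('q')(b, C) = b (Function('q')(b, C) = Mul(b, Pow(1, -1)) = Mul(b, 1) = b)
Function('M')(s) = Mul(2, s, Pow(Add(-3, s), -1)) (Function('M')(s) = Mul(Add(s, s), Pow(Add(s, -3), -1)) = Mul(Mul(2, s), Pow(Add(-3, s), -1)) = Mul(2, s, Pow(Add(-3, s), -1)))
Pow(Function('M')(Add(0, Function('q')(-5, 0))), 2) = Pow(Mul(2, Add(0, -5), Pow(Add(-3, Add(0, -5)), -1)), 2) = Pow(Mul(2, -5, Pow(Add(-3, -5), -1)), 2) = Pow(Mul(2, -5, Pow(-8, -1)), 2) = Pow(Mul(2, -5, Rational(-1, 8)), 2) = Pow(Rational(5, 4), 2) = Rational(25, 16)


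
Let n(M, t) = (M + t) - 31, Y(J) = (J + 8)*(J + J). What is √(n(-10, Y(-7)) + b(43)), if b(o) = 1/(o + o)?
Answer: I*√406694/86 ≈ 7.4154*I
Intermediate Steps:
Y(J) = 2*J*(8 + J) (Y(J) = (8 + J)*(2*J) = 2*J*(8 + J))
n(M, t) = -31 + M + t
b(o) = 1/(2*o)
√(n(-10, Y(-7)) + b(43)) = √((-31 - 10 + 2*(-7)*(8 - 7)) + (½)/43) = √((-31 - 10 + 2*(-7)*1) + (½)*(1/43)) = √((-31 - 10 - 14) + 1/86) = √(-55 + 1/86) = √(-4729/86) = I*√406694/86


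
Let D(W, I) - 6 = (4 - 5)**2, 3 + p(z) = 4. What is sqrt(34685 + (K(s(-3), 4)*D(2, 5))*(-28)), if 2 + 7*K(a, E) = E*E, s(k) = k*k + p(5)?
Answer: sqrt(34293) ≈ 185.18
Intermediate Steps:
p(z) = 1 (p(z) = -3 + 4 = 1)
s(k) = 1 + k**2 (s(k) = k*k + 1 = k**2 + 1 = 1 + k**2)
K(a, E) = -2/7 + E**2/7 (K(a, E) = -2/7 + (E*E)/7 = -2/7 + E**2/7)
D(W, I) = 7 (D(W, I) = 6 + (4 - 5)**2 = 6 + (-1)**2 = 6 + 1 = 7)
sqrt(34685 + (K(s(-3), 4)*D(2, 5))*(-28)) = sqrt(34685 + ((-2/7 + (1/7)*4**2)*7)*(-28)) = sqrt(34685 + ((-2/7 + (1/7)*16)*7)*(-28)) = sqrt(34685 + ((-2/7 + 16/7)*7)*(-28)) = sqrt(34685 + (2*7)*(-28)) = sqrt(34685 + 14*(-28)) = sqrt(34685 - 392) = sqrt(34293)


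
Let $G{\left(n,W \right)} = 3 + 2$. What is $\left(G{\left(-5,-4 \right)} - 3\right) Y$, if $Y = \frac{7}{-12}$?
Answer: $- \frac{7}{6} \approx -1.1667$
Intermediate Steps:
$Y = - \frac{7}{12}$ ($Y = 7 \left(- \frac{1}{12}\right) = - \frac{7}{12} \approx -0.58333$)
$G{\left(n,W \right)} = 5$
$\left(G{\left(-5,-4 \right)} - 3\right) Y = \left(5 - 3\right) \left(- \frac{7}{12}\right) = 2 \left(- \frac{7}{12}\right) = - \frac{7}{6}$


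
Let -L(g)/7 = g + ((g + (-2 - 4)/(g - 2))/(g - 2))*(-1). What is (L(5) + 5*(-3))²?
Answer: 1849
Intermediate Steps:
L(g) = -7*g + 7*(g - 6/(-2 + g))/(-2 + g) (L(g) = -7*(g + ((g + (-2 - 4)/(g - 2))/(g - 2))*(-1)) = -7*(g + ((g - 6/(-2 + g))/(-2 + g))*(-1)) = -7*(g - (g - 6/(-2 + g))/(-2 + g)) = -7*g + 7*(g - 6/(-2 + g))/(-2 + g))
(L(5) + 5*(-3))² = (7*(-6 + 5² - 2*5 - 1*5*(-2 + 5)²)/(-2 + 5)² + 5*(-3))² = (7*(-6 + 25 - 10 - 1*5*3²)/3² - 15)² = (7*(⅑)*(-6 + 25 - 10 - 1*5*9) - 15)² = (7*(⅑)*(-6 + 25 - 10 - 45) - 15)² = (7*(⅑)*(-36) - 15)² = (-28 - 15)² = (-43)² = 1849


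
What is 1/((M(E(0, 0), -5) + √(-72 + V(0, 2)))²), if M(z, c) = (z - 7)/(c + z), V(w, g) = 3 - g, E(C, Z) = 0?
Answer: 25/(7 + 5*I*√71)² ≈ -0.01297 - 0.0044322*I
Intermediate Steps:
M(z, c) = (-7 + z)/(c + z)
1/((M(E(0, 0), -5) + √(-72 + V(0, 2)))²) = 1/(((-7 + 0)/(-5 + 0) + √(-72 + (3 - 1*2)))²) = 1/((-7/(-5) + √(-72 + (3 - 2)))²) = 1/((-⅕*(-7) + √(-72 + 1))²) = 1/((7/5 + √(-71))²) = 1/((7/5 + I*√71)²) = (7/5 + I*√71)⁻²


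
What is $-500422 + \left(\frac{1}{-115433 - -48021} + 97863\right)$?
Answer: $- \frac{27137307309}{67412} \approx -4.0256 \cdot 10^{5}$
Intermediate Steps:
$-500422 + \left(\frac{1}{-115433 - -48021} + 97863\right) = -500422 + \left(\frac{1}{-115433 + 48021} + 97863\right) = -500422 + \left(\frac{1}{-67412} + 97863\right) = -500422 + \left(- \frac{1}{67412} + 97863\right) = -500422 + \frac{6597140555}{67412} = - \frac{27137307309}{67412}$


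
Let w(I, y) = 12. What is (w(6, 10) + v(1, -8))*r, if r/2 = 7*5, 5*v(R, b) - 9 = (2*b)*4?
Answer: 70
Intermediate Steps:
v(R, b) = 9/5 + 8*b/5 (v(R, b) = 9/5 + ((2*b)*4)/5 = 9/5 + (8*b)/5 = 9/5 + 8*b/5)
r = 70 (r = 2*(7*5) = 2*35 = 70)
(w(6, 10) + v(1, -8))*r = (12 + (9/5 + (8/5)*(-8)))*70 = (12 + (9/5 - 64/5))*70 = (12 - 11)*70 = 1*70 = 70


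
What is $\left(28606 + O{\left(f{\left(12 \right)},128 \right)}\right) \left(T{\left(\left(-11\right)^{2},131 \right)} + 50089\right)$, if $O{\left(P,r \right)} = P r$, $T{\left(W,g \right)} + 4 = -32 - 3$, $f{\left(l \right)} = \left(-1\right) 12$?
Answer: $1354853500$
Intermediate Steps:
$f{\left(l \right)} = -12$
$T{\left(W,g \right)} = -39$ ($T{\left(W,g \right)} = -4 - 35 = -39$)
$\left(28606 + O{\left(f{\left(12 \right)},128 \right)}\right) \left(T{\left(\left(-11\right)^{2},131 \right)} + 50089\right) = \left(28606 - 1536\right) \left(-39 + 50089\right) = \left(28606 - 1536\right) 50050 = 27070 \cdot 50050 = 1354853500$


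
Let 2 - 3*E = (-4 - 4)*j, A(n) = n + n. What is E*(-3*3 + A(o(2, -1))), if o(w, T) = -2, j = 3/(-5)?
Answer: 182/15 ≈ 12.133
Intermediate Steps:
j = -⅗ (j = 3*(-⅕) = -⅗ ≈ -0.60000)
A(n) = 2*n
E = -14/15 (E = ⅔ - (-4 - 4)*(-3)/(3*5) = ⅔ - (-8)*(-3)/(3*5) = ⅔ - ⅓*24/5 = ⅔ - 8/5 = -14/15 ≈ -0.93333)
E*(-3*3 + A(o(2, -1))) = -14*(-3*3 + 2*(-2))/15 = -14*(-9 - 4)/15 = -14/15*(-13) = 182/15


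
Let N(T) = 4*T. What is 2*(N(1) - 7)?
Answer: -6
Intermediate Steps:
2*(N(1) - 7) = 2*(4*1 - 7) = 2*(4 - 7) = 2*(-3) = -6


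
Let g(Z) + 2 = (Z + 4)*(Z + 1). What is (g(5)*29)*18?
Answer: 27144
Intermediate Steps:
g(Z) = -2 + (1 + Z)*(4 + Z) (g(Z) = -2 + (Z + 4)*(Z + 1) = -2 + (4 + Z)*(1 + Z) = -2 + (1 + Z)*(4 + Z))
(g(5)*29)*18 = ((2 + 5² + 5*5)*29)*18 = ((2 + 25 + 25)*29)*18 = (52*29)*18 = 1508*18 = 27144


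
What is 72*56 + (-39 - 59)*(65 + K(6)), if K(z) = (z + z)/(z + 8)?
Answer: -2422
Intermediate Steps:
K(z) = 2*z/(8 + z) (K(z) = (2*z)/(8 + z) = 2*z/(8 + z))
72*56 + (-39 - 59)*(65 + K(6)) = 72*56 + (-39 - 59)*(65 + 2*6/(8 + 6)) = 4032 - 98*(65 + 2*6/14) = 4032 - 98*(65 + 2*6*(1/14)) = 4032 - 98*(65 + 6/7) = 4032 - 98*461/7 = 4032 - 6454 = -2422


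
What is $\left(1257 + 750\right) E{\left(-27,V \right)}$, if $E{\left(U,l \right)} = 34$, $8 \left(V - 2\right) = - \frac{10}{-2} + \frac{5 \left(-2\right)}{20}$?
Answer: $68238$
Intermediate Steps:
$V = \frac{41}{16}$ ($V = 2 + \frac{- \frac{10}{-2} + \frac{5 \left(-2\right)}{20}}{8} = 2 + \frac{\left(-10\right) \left(- \frac{1}{2}\right) - \frac{1}{2}}{8} = 2 + \frac{5 - \frac{1}{2}}{8} = 2 + \frac{1}{8} \cdot \frac{9}{2} = 2 + \frac{9}{16} = \frac{41}{16} \approx 2.5625$)
$\left(1257 + 750\right) E{\left(-27,V \right)} = \left(1257 + 750\right) 34 = 2007 \cdot 34 = 68238$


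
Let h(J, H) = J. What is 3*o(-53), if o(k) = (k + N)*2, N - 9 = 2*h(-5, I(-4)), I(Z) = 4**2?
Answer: -324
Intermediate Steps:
I(Z) = 16
N = -1 (N = 9 + 2*(-5) = 9 - 10 = -1)
o(k) = -2 + 2*k (o(k) = (k - 1)*2 = (-1 + k)*2 = -2 + 2*k)
3*o(-53) = 3*(-2 + 2*(-53)) = 3*(-2 - 106) = 3*(-108) = -324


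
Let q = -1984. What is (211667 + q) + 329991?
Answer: 539674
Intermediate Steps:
(211667 + q) + 329991 = (211667 - 1984) + 329991 = 209683 + 329991 = 539674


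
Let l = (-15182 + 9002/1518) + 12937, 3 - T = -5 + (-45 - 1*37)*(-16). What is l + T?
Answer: -2689190/759 ≈ -3543.1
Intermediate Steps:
T = -1304 (T = 3 - (-5 + (-45 - 1*37)*(-16)) = 3 - (-5 + (-45 - 37)*(-16)) = 3 - (-5 - 82*(-16)) = 3 - (-5 + 1312) = 3 - 1*1307 = 3 - 1307 = -1304)
l = -1699454/759 (l = (-15182 + 9002*(1/1518)) + 12937 = (-15182 + 4501/759) + 12937 = -11518637/759 + 12937 = -1699454/759 ≈ -2239.1)
l + T = -1699454/759 - 1304 = -2689190/759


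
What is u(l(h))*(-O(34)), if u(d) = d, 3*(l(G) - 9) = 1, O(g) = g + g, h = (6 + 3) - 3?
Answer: -1904/3 ≈ -634.67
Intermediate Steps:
h = 6 (h = 9 - 3 = 6)
O(g) = 2*g
l(G) = 28/3 (l(G) = 9 + (⅓)*1 = 9 + ⅓ = 28/3)
u(l(h))*(-O(34)) = 28*(-2*34)/3 = 28*(-1*68)/3 = (28/3)*(-68) = -1904/3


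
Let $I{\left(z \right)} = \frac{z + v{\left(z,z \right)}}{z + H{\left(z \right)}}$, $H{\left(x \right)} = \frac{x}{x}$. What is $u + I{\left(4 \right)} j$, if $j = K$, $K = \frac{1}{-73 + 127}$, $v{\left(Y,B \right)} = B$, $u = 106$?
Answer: $\frac{14314}{135} \approx 106.03$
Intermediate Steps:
$H{\left(x \right)} = 1$
$K = \frac{1}{54} \approx 0.018519$
$I{\left(z \right)} = \frac{2 z}{1 + z}$ ($I{\left(z \right)} = \frac{z + z}{z + 1} = \frac{2 z}{1 + z}$)
$j = \frac{1}{54} \approx 0.018519$
$u + I{\left(4 \right)} j = 106 + 2 \cdot 4 \frac{1}{1 + 4} \cdot \frac{1}{54} = 106 + 2 \cdot 4 \cdot \frac{1}{5} \cdot \frac{1}{54} = 106 + \frac{8}{5} \cdot \frac{1}{54} = 106 + \frac{4}{135} = \frac{14314}{135}$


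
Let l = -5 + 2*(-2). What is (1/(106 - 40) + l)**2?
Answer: 351649/4356 ≈ 80.728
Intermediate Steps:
l = -9 (l = -5 - 4 = -9)
(1/(106 - 40) + l)**2 = (1/(106 - 40) - 9)**2 = (1/66 - 9)**2 = (-593/66)**2 = 351649/4356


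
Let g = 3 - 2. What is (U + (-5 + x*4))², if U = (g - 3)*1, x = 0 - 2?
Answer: 225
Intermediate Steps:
g = 1
x = -2
U = -2 (U = (1 - 3)*1 = -2*1 = -2)
(U + (-5 + x*4))² = (-2 + (-5 - 2*4))² = (-2 + (-5 - 8))² = (-2 - 13)² = (-15)² = 225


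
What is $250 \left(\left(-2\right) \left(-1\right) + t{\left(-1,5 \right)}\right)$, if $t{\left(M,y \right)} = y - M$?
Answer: $2000$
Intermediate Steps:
$250 \left(\left(-2\right) \left(-1\right) + t{\left(-1,5 \right)}\right) = 250 \left(\left(-2\right) \left(-1\right) + \left(5 - -1\right)\right) = 250 \left(2 + \left(5 + 1\right)\right) = 250 \left(2 + 6\right) = 250 \cdot 8 = 2000$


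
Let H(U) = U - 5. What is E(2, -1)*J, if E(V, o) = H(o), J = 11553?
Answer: -69318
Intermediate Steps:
H(U) = -5 + U
E(V, o) = -5 + o
E(2, -1)*J = (-5 - 1)*11553 = -6*11553 = -69318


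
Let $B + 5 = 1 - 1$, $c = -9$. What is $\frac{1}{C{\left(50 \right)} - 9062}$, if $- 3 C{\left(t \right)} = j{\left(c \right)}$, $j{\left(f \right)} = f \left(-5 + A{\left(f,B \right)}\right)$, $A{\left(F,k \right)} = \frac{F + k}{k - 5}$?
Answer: $- \frac{5}{45364} \approx -0.00011022$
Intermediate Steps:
$B = -5$ ($B = -5 + \left(1 - 1\right) = -5 + 0 = -5$)
$A{\left(F,k \right)} = \frac{F + k}{-5 + k}$
$j{\left(f \right)} = f \left(- \frac{9}{2} - \frac{f}{10}\right)$ ($j{\left(f \right)} = f \left(-5 + \frac{f - 5}{-5 - 5}\right) = f \left(-5 + \frac{-5 + f}{-10}\right) = f \left(-5 - \frac{-5 + f}{10}\right) = f \left(-5 - \left(- \frac{1}{2} + \frac{f}{10}\right)\right) = f \left(- \frac{9}{2} - \frac{f}{10}\right)$)
$C{\left(t \right)} = - \frac{54}{5}$ ($C{\left(t \right)} = - \frac{\left(- \frac{1}{10}\right) \left(-9\right) \left(45 - 9\right)}{3} = - \frac{\left(- \frac{1}{10}\right) \left(-9\right) 36}{3} = \left(- \frac{1}{3}\right) \frac{162}{5} = - \frac{54}{5}$)
$\frac{1}{C{\left(50 \right)} - 9062} = \frac{1}{- \frac{54}{5} - 9062} = \frac{1}{- \frac{45364}{5}} = - \frac{5}{45364}$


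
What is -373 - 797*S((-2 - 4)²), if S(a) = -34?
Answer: 26725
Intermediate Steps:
-373 - 797*S((-2 - 4)²) = -373 - 797*(-34) = -373 + 27098 = 26725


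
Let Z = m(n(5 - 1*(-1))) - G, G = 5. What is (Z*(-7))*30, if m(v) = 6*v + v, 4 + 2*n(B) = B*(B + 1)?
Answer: -26880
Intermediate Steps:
n(B) = -2 + B*(1 + B)/2 (n(B) = -2 + (B*(B + 1))/2 = -2 + (B*(1 + B))/2 = -2 + B*(1 + B)/2)
m(v) = 7*v
Z = 128 (Z = 7*(-2 + (5 - 1*(-1))/2 + (5 - 1*(-1))²/2) - 1*5 = 7*(-2 + (5 + 1)/2 + (5 + 1)²/2) - 5 = 7*(-2 + (½)*6 + (½)*6²) - 5 = 7*(-2 + 3 + (½)*36) - 5 = 7*(-2 + 3 + 18) - 5 = 7*19 - 5 = 133 - 5 = 128)
(Z*(-7))*30 = (128*(-7))*30 = -896*30 = -26880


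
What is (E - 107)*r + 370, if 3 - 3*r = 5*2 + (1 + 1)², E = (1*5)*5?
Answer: 2012/3 ≈ 670.67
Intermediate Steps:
E = 25 (E = 5*5 = 25)
r = -11/3 (r = 1 - (5*2 + (1 + 1)²)/3 = 1 - (10 + 2²)/3 = 1 - (10 + 4)/3 = 1 - ⅓*14 = 1 - 14/3 = -11/3 ≈ -3.6667)
(E - 107)*r + 370 = (25 - 107)*(-11/3) + 370 = -82*(-11/3) + 370 = 902/3 + 370 = 2012/3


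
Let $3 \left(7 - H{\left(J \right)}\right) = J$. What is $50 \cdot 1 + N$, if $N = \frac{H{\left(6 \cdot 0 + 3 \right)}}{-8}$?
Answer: $\frac{197}{4} \approx 49.25$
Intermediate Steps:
$H{\left(J \right)} = 7 - \frac{J}{3}$
$N = - \frac{3}{4}$ ($N = \frac{7 - \frac{6 \cdot 0 + 3}{3}}{-8} = \left(7 - \frac{0 + 3}{3}\right) \left(- \frac{1}{8}\right) = \left(7 - 1\right) \left(- \frac{1}{8}\right) = 6 \left(- \frac{1}{8}\right) = - \frac{3}{4} \approx -0.75$)
$50 \cdot 1 + N = 50 \cdot 1 - \frac{3}{4} = 50 - \frac{3}{4} = \frac{197}{4}$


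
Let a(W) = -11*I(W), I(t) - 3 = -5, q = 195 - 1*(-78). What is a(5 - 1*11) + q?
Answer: 295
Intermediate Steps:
q = 273 (q = 195 + 78 = 273)
I(t) = -2 (I(t) = 3 - 5 = -2)
a(W) = 22 (a(W) = -11*(-2) = 22)
a(5 - 1*11) + q = 22 + 273 = 295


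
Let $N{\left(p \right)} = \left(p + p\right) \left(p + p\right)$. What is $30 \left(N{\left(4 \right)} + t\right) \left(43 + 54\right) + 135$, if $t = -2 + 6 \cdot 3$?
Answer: $232935$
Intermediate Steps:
$N{\left(p \right)} = 4 p^{2}$ ($N{\left(p \right)} = 2 p 2 p = 4 p^{2}$)
$t = 16$ ($t = -2 + 18 = 16$)
$30 \left(N{\left(4 \right)} + t\right) \left(43 + 54\right) + 135 = 30 \left(4 \cdot 4^{2} + 16\right) \left(43 + 54\right) + 135 = 30 \left(4 \cdot 16 + 16\right) 97 + 135 = 30 \left(64 + 16\right) 97 + 135 = 30 \cdot 80 \cdot 97 + 135 = 30 \cdot 7760 + 135 = 232800 + 135 = 232935$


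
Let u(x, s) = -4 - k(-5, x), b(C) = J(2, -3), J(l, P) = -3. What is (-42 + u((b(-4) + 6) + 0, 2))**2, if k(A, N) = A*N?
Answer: 961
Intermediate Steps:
b(C) = -3
u(x, s) = -4 + 5*x (u(x, s) = -4 - (-5)*x = -4 + 5*x)
(-42 + u((b(-4) + 6) + 0, 2))**2 = (-42 + (-4 + 5*((-3 + 6) + 0)))**2 = (-42 + (-4 + 5*(3 + 0)))**2 = (-42 + (-4 + 5*3))**2 = (-42 + (-4 + 15))**2 = (-42 + 11)**2 = (-31)**2 = 961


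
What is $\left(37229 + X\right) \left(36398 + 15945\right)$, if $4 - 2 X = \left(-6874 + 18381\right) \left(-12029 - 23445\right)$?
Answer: $10685137233270$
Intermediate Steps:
$X = 204099661$ ($X = 2 - \frac{\left(-6874 + 18381\right) \left(-12029 - 23445\right)}{2} = 2 - \frac{11507 \left(-35474\right)}{2} = 2 - -204099659 = 2 + 204099659 = 204099661$)
$\left(37229 + X\right) \left(36398 + 15945\right) = \left(37229 + 204099661\right) \left(36398 + 15945\right) = 204136890 \cdot 52343 = 10685137233270$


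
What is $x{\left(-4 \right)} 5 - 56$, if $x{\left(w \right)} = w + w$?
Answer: $-96$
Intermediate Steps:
$x{\left(w \right)} = 2 w$
$x{\left(-4 \right)} 5 - 56 = 2 \left(-4\right) 5 - 56 = \left(-8\right) 5 - 56 = -40 - 56 = -96$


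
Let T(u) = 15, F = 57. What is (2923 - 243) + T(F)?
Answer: 2695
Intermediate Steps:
(2923 - 243) + T(F) = (2923 - 243) + 15 = 2680 + 15 = 2695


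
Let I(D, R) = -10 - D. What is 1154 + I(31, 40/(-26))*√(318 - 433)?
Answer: 1154 - 41*I*√115 ≈ 1154.0 - 439.68*I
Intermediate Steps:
1154 + I(31, 40/(-26))*√(318 - 433) = 1154 + (-10 - 1*31)*√(318 - 433) = 1154 + (-10 - 31)*√(-115) = 1154 - 41*I*√115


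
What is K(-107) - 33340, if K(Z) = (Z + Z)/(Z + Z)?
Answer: -33339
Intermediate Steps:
K(Z) = 1 (K(Z) = (2*Z)/((2*Z)) = (2*Z)*(1/(2*Z)) = 1)
K(-107) - 33340 = 1 - 33340 = -33339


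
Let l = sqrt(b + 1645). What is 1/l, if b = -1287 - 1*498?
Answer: -I*sqrt(35)/70 ≈ -0.084515*I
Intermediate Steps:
b = -1785 (b = -1287 - 498 = -1785)
l = 2*I*sqrt(35) (l = sqrt(-1785 + 1645) = sqrt(-140) = 2*I*sqrt(35) ≈ 11.832*I)
1/l = 1/(2*I*sqrt(35)) = -I*sqrt(35)/70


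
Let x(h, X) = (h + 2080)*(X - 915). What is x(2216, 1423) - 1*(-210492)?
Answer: 2392860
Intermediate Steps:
x(h, X) = (-915 + X)*(2080 + h) (x(h, X) = (2080 + h)*(-915 + X) = (-915 + X)*(2080 + h))
x(2216, 1423) - 1*(-210492) = (-1903200 - 915*2216 + 2080*1423 + 1423*2216) - 1*(-210492) = (-1903200 - 2027640 + 2959840 + 3153368) + 210492 = 2182368 + 210492 = 2392860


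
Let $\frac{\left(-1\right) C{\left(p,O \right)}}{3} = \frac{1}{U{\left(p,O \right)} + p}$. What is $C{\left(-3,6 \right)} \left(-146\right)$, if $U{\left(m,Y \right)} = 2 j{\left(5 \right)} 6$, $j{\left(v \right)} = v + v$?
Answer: $\frac{146}{39} \approx 3.7436$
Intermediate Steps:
$j{\left(v \right)} = 2 v$
$U{\left(m,Y \right)} = 120$ ($U{\left(m,Y \right)} = 2 \cdot 2 \cdot 5 \cdot 6 = 2 \cdot 10 \cdot 6 = 20 \cdot 6 = 120$)
$C{\left(p,O \right)} = - \frac{3}{120 + p}$
$C{\left(-3,6 \right)} \left(-146\right) = - \frac{3}{120 - 3} \left(-146\right) = - \frac{3}{117} \left(-146\right) = \left(-3\right) \frac{1}{117} \left(-146\right) = \left(- \frac{1}{39}\right) \left(-146\right) = \frac{146}{39}$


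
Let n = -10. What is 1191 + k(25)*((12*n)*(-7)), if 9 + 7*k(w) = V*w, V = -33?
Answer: -98889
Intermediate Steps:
k(w) = -9/7 - 33*w/7 (k(w) = -9/7 + (-33*w)/7 = -9/7 - 33*w/7)
1191 + k(25)*((12*n)*(-7)) = 1191 + (-9/7 - 33/7*25)*((12*(-10))*(-7)) = 1191 + (-9/7 - 825/7)*(-120*(-7)) = 1191 - 834/7*840 = 1191 - 100080 = -98889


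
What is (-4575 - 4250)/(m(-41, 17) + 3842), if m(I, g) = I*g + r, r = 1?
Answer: -8825/3146 ≈ -2.8051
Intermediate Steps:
m(I, g) = 1 + I*g (m(I, g) = I*g + 1 = 1 + I*g)
(-4575 - 4250)/(m(-41, 17) + 3842) = (-4575 - 4250)/((1 - 41*17) + 3842) = -8825/((1 - 697) + 3842) = -8825/(-696 + 3842) = -8825/3146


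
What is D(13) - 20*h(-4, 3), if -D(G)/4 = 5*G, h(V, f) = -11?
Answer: -40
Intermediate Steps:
D(G) = -20*G
D(13) - 20*h(-4, 3) = -20*13 - 20*(-11) = -260 + 220 = -40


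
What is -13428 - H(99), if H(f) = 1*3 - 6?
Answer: -13425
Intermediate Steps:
H(f) = -3 (H(f) = 3 - 6 = -3)
-13428 - H(99) = -13428 - 1*(-3) = -13428 + 3 = -13425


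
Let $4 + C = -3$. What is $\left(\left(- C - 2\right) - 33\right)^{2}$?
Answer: $784$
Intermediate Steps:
$C = -7$ ($C = -4 - 3 = -7$)
$\left(\left(- C - 2\right) - 33\right)^{2} = \left(\left(\left(-1\right) \left(-7\right) - 2\right) - 33\right)^{2} = \left(\left(7 - 2\right) - 33\right)^{2} = \left(5 - 33\right)^{2} = \left(-28\right)^{2} = 784$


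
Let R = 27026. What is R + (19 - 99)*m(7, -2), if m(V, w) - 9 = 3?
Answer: 26066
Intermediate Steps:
m(V, w) = 12 (m(V, w) = 9 + 3 = 12)
R + (19 - 99)*m(7, -2) = 27026 + (19 - 99)*12 = 27026 - 80*12 = 27026 - 960 = 26066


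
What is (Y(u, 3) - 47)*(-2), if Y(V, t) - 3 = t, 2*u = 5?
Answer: 82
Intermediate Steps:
u = 5/2 (u = (½)*5 = 5/2 ≈ 2.5000)
Y(V, t) = 3 + t
(Y(u, 3) - 47)*(-2) = ((3 + 3) - 47)*(-2) = (6 - 47)*(-2) = -41*(-2) = 82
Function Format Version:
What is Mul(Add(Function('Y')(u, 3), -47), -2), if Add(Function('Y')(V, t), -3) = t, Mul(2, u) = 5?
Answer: 82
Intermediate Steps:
u = Rational(5, 2) (u = Mul(Rational(1, 2), 5) = Rational(5, 2) ≈ 2.5000)
Function('Y')(V, t) = Add(3, t)
Mul(Add(Function('Y')(u, 3), -47), -2) = Mul(Add(Add(3, 3), -47), -2) = Mul(Add(6, -47), -2) = Mul(-41, -2) = 82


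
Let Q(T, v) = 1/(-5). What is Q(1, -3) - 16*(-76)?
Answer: 6079/5 ≈ 1215.8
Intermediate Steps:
Q(T, v) = -⅕
Q(1, -3) - 16*(-76) = -⅕ - 16*(-76) = -⅕ + 1216 = 6079/5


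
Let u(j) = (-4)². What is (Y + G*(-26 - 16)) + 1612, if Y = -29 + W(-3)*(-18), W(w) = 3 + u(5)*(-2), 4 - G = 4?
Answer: 2105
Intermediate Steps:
G = 0 (G = 4 - 1*4 = 4 - 4 = 0)
u(j) = 16
W(w) = -29 (W(w) = 3 + 16*(-2) = 3 - 32 = -29)
Y = 493 (Y = -29 - 29*(-18) = -29 + 522 = 493)
(Y + G*(-26 - 16)) + 1612 = (493 + 0*(-26 - 16)) + 1612 = (493 + 0*(-42)) + 1612 = (493 + 0) + 1612 = 493 + 1612 = 2105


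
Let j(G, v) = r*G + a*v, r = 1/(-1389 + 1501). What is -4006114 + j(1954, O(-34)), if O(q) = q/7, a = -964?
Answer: -224079199/56 ≈ -4.0014e+6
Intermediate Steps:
r = 1/112 ≈ 0.0089286
O(q) = q/7 (O(q) = q*(1/7) = q/7)
j(G, v) = -964*v + G/112 (j(G, v) = G/112 - 964*v = -964*v + G/112)
-4006114 + j(1954, O(-34)) = -4006114 + (-964*(-34)/7 + (1/112)*1954) = -4006114 + (-964*(-34/7) + 977/56) = -4006114 + (32776/7 + 977/56) = -4006114 + 263185/56 = -224079199/56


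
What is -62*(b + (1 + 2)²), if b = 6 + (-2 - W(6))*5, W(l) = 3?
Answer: 620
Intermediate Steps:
b = -19 (b = 6 + (-2 - 1*3)*5 = 6 + (-2 - 3)*5 = 6 - 5*5 = 6 - 25 = -19)
-62*(b + (1 + 2)²) = -62*(-19 + (1 + 2)²) = -62*(-19 + 3²) = -62*(-19 + 9) = -62*(-10) = 620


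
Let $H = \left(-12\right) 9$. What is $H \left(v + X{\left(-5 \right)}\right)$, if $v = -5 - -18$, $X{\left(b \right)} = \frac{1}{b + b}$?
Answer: $- \frac{6966}{5} \approx -1393.2$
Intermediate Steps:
$X{\left(b \right)} = \frac{1}{2 b}$
$v = 13$ ($v = -5 + 18 = 13$)
$H = -108$
$H \left(v + X{\left(-5 \right)}\right) = - 108 \left(13 + \frac{1}{2 \left(-5\right)}\right) = - 108 \left(13 + \frac{1}{2} \left(- \frac{1}{5}\right)\right) = - 108 \left(13 - \frac{1}{10}\right) = \left(-108\right) \frac{129}{10} = - \frac{6966}{5}$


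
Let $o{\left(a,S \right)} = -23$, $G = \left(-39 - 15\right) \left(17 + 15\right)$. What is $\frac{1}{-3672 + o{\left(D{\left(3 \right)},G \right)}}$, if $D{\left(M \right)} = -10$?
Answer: $- \frac{1}{3695} \approx -0.00027064$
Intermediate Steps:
$G = -1728$ ($G = \left(-54\right) 32 = -1728$)
$\frac{1}{-3672 + o{\left(D{\left(3 \right)},G \right)}} = \frac{1}{-3672 - 23} = \frac{1}{-3695} = - \frac{1}{3695}$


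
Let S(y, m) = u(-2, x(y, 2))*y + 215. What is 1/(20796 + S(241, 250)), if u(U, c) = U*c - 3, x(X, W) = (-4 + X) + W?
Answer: -1/94910 ≈ -1.0536e-5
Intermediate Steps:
x(X, W) = -4 + W + X
u(U, c) = -3 + U*c
S(y, m) = 215 + y*(1 - 2*y) (S(y, m) = (-3 - 2*(-4 + 2 + y))*y + 215 = (-3 - 2*(-2 + y))*y + 215 = (-3 + (4 - 2*y))*y + 215 = (1 - 2*y)*y + 215 = y*(1 - 2*y) + 215 = 215 + y*(1 - 2*y))
1/(20796 + S(241, 250)) = 1/(20796 + (215 - 1*241*(-1 + 2*241))) = 1/(20796 + (215 - 1*241*(-1 + 482))) = 1/(20796 + (215 - 1*241*481)) = 1/(20796 + (215 - 115921)) = 1/(20796 - 115706) = 1/(-94910) = -1/94910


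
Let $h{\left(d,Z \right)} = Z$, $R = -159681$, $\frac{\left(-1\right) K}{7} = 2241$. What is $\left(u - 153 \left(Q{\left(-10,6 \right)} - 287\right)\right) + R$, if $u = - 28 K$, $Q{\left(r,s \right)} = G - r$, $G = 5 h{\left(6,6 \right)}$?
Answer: $317346$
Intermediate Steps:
$K = -15687$ ($K = \left(-7\right) 2241 = -15687$)
$G = 30$ ($G = 5 \cdot 6 = 30$)
$Q{\left(r,s \right)} = 30 - r$
$u = 439236$ ($u = \left(-28\right) \left(-15687\right) = 439236$)
$\left(u - 153 \left(Q{\left(-10,6 \right)} - 287\right)\right) + R = \left(439236 - 153 \left(\left(30 - -10\right) - 287\right)\right) - 159681 = \left(439236 - 153 \left(\left(30 + 10\right) - 287\right)\right) - 159681 = \left(439236 - 153 \left(40 - 287\right)\right) - 159681 = \left(439236 - -37791\right) - 159681 = \left(439236 + 37791\right) - 159681 = 477027 - 159681 = 317346$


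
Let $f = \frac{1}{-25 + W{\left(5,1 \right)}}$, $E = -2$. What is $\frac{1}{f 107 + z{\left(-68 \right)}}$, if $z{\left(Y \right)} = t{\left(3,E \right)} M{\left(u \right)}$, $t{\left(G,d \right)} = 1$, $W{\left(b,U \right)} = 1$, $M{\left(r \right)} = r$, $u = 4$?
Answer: $- \frac{24}{11} \approx -2.1818$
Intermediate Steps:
$f = - \frac{1}{24}$ ($f = \frac{1}{-25 + 1} = \frac{1}{-24} = - \frac{1}{24} \approx -0.041667$)
$z{\left(Y \right)} = 4$ ($z{\left(Y \right)} = 1 \cdot 4 = 4$)
$\frac{1}{f 107 + z{\left(-68 \right)}} = \frac{1}{\left(- \frac{1}{24}\right) 107 + 4} = \frac{1}{- \frac{107}{24} + 4} = \frac{1}{- \frac{11}{24}} = - \frac{24}{11}$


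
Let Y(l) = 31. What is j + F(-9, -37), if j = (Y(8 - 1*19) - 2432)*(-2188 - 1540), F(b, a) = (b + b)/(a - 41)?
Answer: 116362067/13 ≈ 8.9509e+6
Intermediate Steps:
F(b, a) = 2*b/(-41 + a) (F(b, a) = (2*b)/(-41 + a) = 2*b/(-41 + a))
j = 8950928 (j = (31 - 2432)*(-2188 - 1540) = -2401*(-3728) = 8950928)
j + F(-9, -37) = 8950928 + 2*(-9)/(-41 - 37) = 8950928 + 2*(-9)/(-78) = 8950928 + 2*(-9)*(-1/78) = 8950928 + 3/13 = 116362067/13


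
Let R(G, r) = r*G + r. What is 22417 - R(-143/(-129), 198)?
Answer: 945979/43 ≈ 22000.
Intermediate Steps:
R(G, r) = r + G*r (R(G, r) = G*r + r = r + G*r)
22417 - R(-143/(-129), 198) = 22417 - 198*(1 - 143/(-129)) = 22417 - 198*(1 - 143*(-1/129)) = 22417 - 198*(1 + 143/129) = 22417 - 198*272/129 = 22417 - 1*17952/43 = 22417 - 17952/43 = 945979/43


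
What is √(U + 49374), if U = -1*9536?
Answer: √39838 ≈ 199.59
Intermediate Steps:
U = -9536
√(U + 49374) = √(-9536 + 49374) = √39838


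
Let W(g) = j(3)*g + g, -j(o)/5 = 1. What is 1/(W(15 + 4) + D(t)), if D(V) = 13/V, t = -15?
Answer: -15/1153 ≈ -0.013010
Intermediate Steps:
j(o) = -5 (j(o) = -5*1 = -5)
W(g) = -4*g (W(g) = -5*g + g = -4*g)
1/(W(15 + 4) + D(t)) = 1/(-4*(15 + 4) + 13/(-15)) = 1/(-4*19 + 13*(-1/15)) = 1/(-76 - 13/15) = 1/(-1153/15) = -15/1153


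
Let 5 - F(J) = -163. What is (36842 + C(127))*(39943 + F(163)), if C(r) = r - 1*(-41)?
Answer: 1484508110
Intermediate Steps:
C(r) = 41 + r (C(r) = r + 41 = 41 + r)
F(J) = 168 (F(J) = 5 - 1*(-163) = 5 + 163 = 168)
(36842 + C(127))*(39943 + F(163)) = (36842 + (41 + 127))*(39943 + 168) = (36842 + 168)*40111 = 37010*40111 = 1484508110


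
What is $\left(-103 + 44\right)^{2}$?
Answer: $3481$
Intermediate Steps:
$\left(-103 + 44\right)^{2} = \left(-59\right)^{2} = 3481$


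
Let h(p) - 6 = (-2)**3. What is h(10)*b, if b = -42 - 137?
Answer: 358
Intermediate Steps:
b = -179
h(p) = -2 (h(p) = 6 + (-2)**3 = 6 - 8 = -2)
h(10)*b = -2*(-179) = 358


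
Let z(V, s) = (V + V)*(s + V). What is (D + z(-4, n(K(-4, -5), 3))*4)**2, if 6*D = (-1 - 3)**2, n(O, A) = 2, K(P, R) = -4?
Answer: 40000/9 ≈ 4444.4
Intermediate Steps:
z(V, s) = 2*V*(V + s) (z(V, s) = (2*V)*(V + s) = 2*V*(V + s))
D = 8/3 (D = (-1 - 3)**2/6 = (1/6)*(-4)**2 = (1/6)*16 = 8/3 ≈ 2.6667)
(D + z(-4, n(K(-4, -5), 3))*4)**2 = (8/3 + (2*(-4)*(-4 + 2))*4)**2 = (8/3 + (2*(-4)*(-2))*4)**2 = (8/3 + 16*4)**2 = (8/3 + 64)**2 = (200/3)**2 = 40000/9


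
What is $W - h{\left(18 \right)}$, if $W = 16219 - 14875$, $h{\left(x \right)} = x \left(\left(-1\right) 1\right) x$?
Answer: $1668$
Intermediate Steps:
$h{\left(x \right)} = - x^{2}$ ($h{\left(x \right)} = x \left(-1\right) x = - x x = - x^{2}$)
$W = 1344$ ($W = 16219 - 14875 = 1344$)
$W - h{\left(18 \right)} = 1344 - - 18^{2} = 1344 - \left(-1\right) 324 = 1344 - -324 = 1344 + 324 = 1668$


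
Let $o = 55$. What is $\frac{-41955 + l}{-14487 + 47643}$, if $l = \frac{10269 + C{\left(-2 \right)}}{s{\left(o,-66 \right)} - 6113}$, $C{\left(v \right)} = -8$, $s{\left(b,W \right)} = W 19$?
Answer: $- \frac{154546373}{122130126} \approx -1.2654$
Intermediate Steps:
$s{\left(b,W \right)} = 19 W$
$l = - \frac{10261}{7367}$ ($l = \frac{10269 - 8}{19 \left(-66\right) - 6113} = \frac{10261}{-1254 - 6113} = \frac{10261}{-7367} = 10261 \left(- \frac{1}{7367}\right) = - \frac{10261}{7367} \approx -1.3928$)
$\frac{-41955 + l}{-14487 + 47643} = \frac{-41955 - \frac{10261}{7367}}{-14487 + 47643} = - \frac{309092746}{7367 \cdot 33156} = \left(- \frac{309092746}{7367}\right) \frac{1}{33156} = - \frac{154546373}{122130126}$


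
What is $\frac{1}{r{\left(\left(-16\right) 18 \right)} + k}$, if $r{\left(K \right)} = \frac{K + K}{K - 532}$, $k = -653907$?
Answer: $- \frac{205}{134050791} \approx -1.5293 \cdot 10^{-6}$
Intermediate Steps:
$r{\left(K \right)} = \frac{2 K}{-532 + K}$
$\frac{1}{r{\left(\left(-16\right) 18 \right)} + k} = \frac{1}{\frac{2 \left(\left(-16\right) 18\right)}{-532 - 288} - 653907} = \frac{1}{2 \left(-288\right) \frac{1}{-532 - 288} - 653907} = \frac{1}{2 \left(-288\right) \frac{1}{-820} - 653907} = \frac{1}{2 \left(-288\right) \left(- \frac{1}{820}\right) - 653907} = \frac{1}{\frac{144}{205} - 653907} = \frac{1}{- \frac{134050791}{205}} = - \frac{205}{134050791}$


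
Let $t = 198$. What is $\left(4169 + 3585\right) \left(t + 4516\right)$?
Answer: $36552356$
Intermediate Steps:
$\left(4169 + 3585\right) \left(t + 4516\right) = \left(4169 + 3585\right) \left(198 + 4516\right) = 7754 \cdot 4714 = 36552356$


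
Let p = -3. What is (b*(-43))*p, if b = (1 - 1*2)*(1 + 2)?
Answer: -387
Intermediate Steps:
b = -3 (b = (1 - 2)*3 = -1*3 = -3)
(b*(-43))*p = -3*(-43)*(-3) = 129*(-3) = -387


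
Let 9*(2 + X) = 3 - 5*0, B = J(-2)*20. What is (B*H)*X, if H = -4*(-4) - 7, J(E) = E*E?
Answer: -1200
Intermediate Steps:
J(E) = E²
B = 80 (B = (-2)²*20 = 4*20 = 80)
X = -5/3 (X = -2 + (3 - 5*0)/9 = -2 + (3 + 0)/9 = -2 + (⅑)*3 = -2 + ⅓ = -5/3 ≈ -1.6667)
H = 9 (H = 16 - 7 = 9)
(B*H)*X = (80*9)*(-5/3) = 720*(-5/3) = -1200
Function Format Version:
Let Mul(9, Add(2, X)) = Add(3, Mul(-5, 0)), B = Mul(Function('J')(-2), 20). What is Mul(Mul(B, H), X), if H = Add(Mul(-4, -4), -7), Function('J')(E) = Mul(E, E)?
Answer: -1200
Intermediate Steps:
Function('J')(E) = Pow(E, 2)
B = 80 (B = Mul(Pow(-2, 2), 20) = Mul(4, 20) = 80)
X = Rational(-5, 3) (X = Add(-2, Mul(Rational(1, 9), Add(3, Mul(-5, 0)))) = Add(-2, Mul(Rational(1, 9), Add(3, 0))) = Add(-2, Mul(Rational(1, 9), 3)) = Add(-2, Rational(1, 3)) = Rational(-5, 3) ≈ -1.6667)
H = 9 (H = Add(16, -7) = 9)
Mul(Mul(B, H), X) = Mul(Mul(80, 9), Rational(-5, 3)) = Mul(720, Rational(-5, 3)) = -1200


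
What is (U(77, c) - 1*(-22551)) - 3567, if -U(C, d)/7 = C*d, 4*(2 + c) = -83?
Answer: 124985/4 ≈ 31246.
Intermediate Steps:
c = -91/4 (c = -2 + (¼)*(-83) = -2 - 83/4 = -91/4 ≈ -22.750)
U(C, d) = -7*C*d
(U(77, c) - 1*(-22551)) - 3567 = (-7*77*(-91/4) - 1*(-22551)) - 3567 = (49049/4 + 22551) - 3567 = 139253/4 - 3567 = 124985/4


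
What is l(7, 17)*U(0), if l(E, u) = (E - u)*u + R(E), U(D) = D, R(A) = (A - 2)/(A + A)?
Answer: 0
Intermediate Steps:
R(A) = (-2 + A)/(2*A) (R(A) = (-2 + A)/((2*A)) = (-2 + A)*(1/(2*A)) = (-2 + A)/(2*A))
l(E, u) = u*(E - u) + (-2 + E)/(2*E) (l(E, u) = (E - u)*u + (-2 + E)/(2*E) = u*(E - u) + (-2 + E)/(2*E))
l(7, 17)*U(0) = ((-1 + (½)*7 + 7*17*(7 - 1*17))/7)*0 = ((-1 + 7/2 + 7*17*(7 - 17))/7)*0 = ((-1 + 7/2 + 7*17*(-10))/7)*0 = ((-1 + 7/2 - 1190)/7)*0 = ((⅐)*(-2375/2))*0 = -2375/14*0 = 0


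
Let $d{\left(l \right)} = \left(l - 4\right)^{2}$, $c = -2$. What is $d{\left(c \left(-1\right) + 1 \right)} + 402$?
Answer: $403$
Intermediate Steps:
$d{\left(l \right)} = \left(-4 + l\right)^{2}$
$d{\left(c \left(-1\right) + 1 \right)} + 402 = \left(-4 + \left(\left(-2\right) \left(-1\right) + 1\right)\right)^{2} + 402 = \left(-4 + \left(2 + 1\right)\right)^{2} + 402 = \left(-4 + 3\right)^{2} + 402 = \left(-1\right)^{2} + 402 = 1 + 402 = 403$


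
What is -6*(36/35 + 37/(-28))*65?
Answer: 1599/14 ≈ 114.21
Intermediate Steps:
-6*(36/35 + 37/(-28))*65 = -6*(36*(1/35) + 37*(-1/28))*65 = -6*(36/35 - 37/28)*65 = -6*(-41/140)*65 = (123/70)*65 = 1599/14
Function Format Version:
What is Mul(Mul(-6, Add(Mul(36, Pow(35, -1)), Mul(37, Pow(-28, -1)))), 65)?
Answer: Rational(1599, 14) ≈ 114.21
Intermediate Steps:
Mul(Mul(-6, Add(Mul(36, Pow(35, -1)), Mul(37, Pow(-28, -1)))), 65) = Mul(Mul(-6, Add(Mul(36, Rational(1, 35)), Mul(37, Rational(-1, 28)))), 65) = Mul(Mul(-6, Add(Rational(36, 35), Rational(-37, 28))), 65) = Mul(Mul(-6, Rational(-41, 140)), 65) = Mul(Rational(123, 70), 65) = Rational(1599, 14)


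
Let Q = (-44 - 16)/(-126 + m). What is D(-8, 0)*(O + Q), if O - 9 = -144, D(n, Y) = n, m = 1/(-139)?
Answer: 3769896/3503 ≈ 1076.2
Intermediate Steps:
m = -1/139 ≈ -0.0071942
O = -135 (O = 9 - 144 = -135)
Q = 1668/3503 (Q = (-44 - 16)/(-126 - 1/139) = -60/(-17515/139) = -60*(-139/17515) = 1668/3503 ≈ 0.47616)
D(-8, 0)*(O + Q) = -8*(-135 + 1668/3503) = -8*(-471237/3503) = 3769896/3503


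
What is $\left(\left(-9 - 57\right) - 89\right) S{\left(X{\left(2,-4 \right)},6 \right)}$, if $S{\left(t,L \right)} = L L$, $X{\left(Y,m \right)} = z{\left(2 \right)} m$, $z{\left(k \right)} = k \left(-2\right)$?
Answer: $-5580$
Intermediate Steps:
$z{\left(k \right)} = - 2 k$
$X{\left(Y,m \right)} = - 4 m$ ($X{\left(Y,m \right)} = \left(-2\right) 2 m = - 4 m$)
$S{\left(t,L \right)} = L^{2}$
$\left(\left(-9 - 57\right) - 89\right) S{\left(X{\left(2,-4 \right)},6 \right)} = \left(\left(-9 - 57\right) - 89\right) 6^{2} = \left(\left(-9 - 57\right) - 89\right) 36 = \left(-66 - 89\right) 36 = \left(-155\right) 36 = -5580$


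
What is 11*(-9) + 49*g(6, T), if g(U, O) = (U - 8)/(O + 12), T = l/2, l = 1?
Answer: -2671/25 ≈ -106.84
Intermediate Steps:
T = ½ (T = 1/2 = 1*(½) = ½ ≈ 0.50000)
g(U, O) = (-8 + U)/(12 + O)
11*(-9) + 49*g(6, T) = 11*(-9) + 49*((-8 + 6)/(12 + ½)) = -99 + 49*(-2/(25/2)) = -99 + 49*((2/25)*(-2)) = -99 + 49*(-4/25) = -99 - 196/25 = -2671/25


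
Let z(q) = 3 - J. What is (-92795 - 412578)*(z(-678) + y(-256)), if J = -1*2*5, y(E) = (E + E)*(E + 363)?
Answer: 27679784583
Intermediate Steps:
y(E) = 2*E*(363 + E) (y(E) = (2*E)*(363 + E) = 2*E*(363 + E))
J = -10 (J = -2*5 = -10)
z(q) = 13 (z(q) = 3 - 1*(-10) = 3 + 10 = 13)
(-92795 - 412578)*(z(-678) + y(-256)) = (-92795 - 412578)*(13 + 2*(-256)*(363 - 256)) = -505373*(13 + 2*(-256)*107) = -505373*(13 - 54784) = -505373*(-54771) = 27679784583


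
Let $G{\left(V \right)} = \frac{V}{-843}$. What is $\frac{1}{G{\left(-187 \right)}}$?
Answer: $\frac{843}{187} \approx 4.508$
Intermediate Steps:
$G{\left(V \right)} = - \frac{V}{843}$ ($G{\left(V \right)} = V \left(- \frac{1}{843}\right) = - \frac{V}{843}$)
$\frac{1}{G{\left(-187 \right)}} = \frac{1}{\left(- \frac{1}{843}\right) \left(-187\right)} = \frac{1}{\frac{187}{843}} = \frac{843}{187}$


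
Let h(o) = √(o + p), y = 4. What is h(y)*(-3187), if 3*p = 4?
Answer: -12748*√3/3 ≈ -7360.1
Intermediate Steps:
p = 4/3 (p = (⅓)*4 = 4/3 ≈ 1.3333)
h(o) = √(4/3 + o) (h(o) = √(o + 4/3) = √(4/3 + o))
h(y)*(-3187) = (√(12 + 9*4)/3)*(-3187) = (√(12 + 36)/3)*(-3187) = (√48/3)*(-3187) = ((4*√3)/3)*(-3187) = (4*√3/3)*(-3187) = -12748*√3/3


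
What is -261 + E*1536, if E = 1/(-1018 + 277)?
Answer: -64979/247 ≈ -263.07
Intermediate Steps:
E = -1/741 (E = 1/(-741) = -1/741 ≈ -0.0013495)
-261 + E*1536 = -261 - 1/741*1536 = -261 - 512/247 = -64979/247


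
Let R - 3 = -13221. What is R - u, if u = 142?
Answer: -13360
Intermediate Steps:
R = -13218 (R = 3 - 13221 = -13218)
R - u = -13218 - 1*142 = -13218 - 142 = -13360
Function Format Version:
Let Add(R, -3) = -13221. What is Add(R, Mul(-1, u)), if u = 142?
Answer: -13360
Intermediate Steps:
R = -13218 (R = Add(3, -13221) = -13218)
Add(R, Mul(-1, u)) = Add(-13218, Mul(-1, 142)) = Add(-13218, -142) = -13360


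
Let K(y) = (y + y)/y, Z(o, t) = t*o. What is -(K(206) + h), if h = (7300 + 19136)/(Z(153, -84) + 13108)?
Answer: -6737/64 ≈ -105.27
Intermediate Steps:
Z(o, t) = o*t
K(y) = 2 (K(y) = (2*y)/y = 2)
h = 6609/64 (h = (7300 + 19136)/(153*(-84) + 13108) = 26436/(-12852 + 13108) = 26436/256 = 26436*(1/256) = 6609/64 ≈ 103.27)
-(K(206) + h) = -(2 + 6609/64) = -1*6737/64 = -6737/64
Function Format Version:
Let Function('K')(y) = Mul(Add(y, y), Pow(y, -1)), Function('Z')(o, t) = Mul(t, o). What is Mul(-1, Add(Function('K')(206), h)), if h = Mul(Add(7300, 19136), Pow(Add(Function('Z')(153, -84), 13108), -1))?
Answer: Rational(-6737, 64) ≈ -105.27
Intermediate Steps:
Function('Z')(o, t) = Mul(o, t)
Function('K')(y) = 2 (Function('K')(y) = Mul(Mul(2, y), Pow(y, -1)) = 2)
h = Rational(6609, 64) (h = Mul(Add(7300, 19136), Pow(Add(Mul(153, -84), 13108), -1)) = Mul(26436, Pow(Add(-12852, 13108), -1)) = Mul(26436, Pow(256, -1)) = Mul(26436, Rational(1, 256)) = Rational(6609, 64) ≈ 103.27)
Mul(-1, Add(Function('K')(206), h)) = Mul(-1, Add(2, Rational(6609, 64))) = Mul(-1, Rational(6737, 64)) = Rational(-6737, 64)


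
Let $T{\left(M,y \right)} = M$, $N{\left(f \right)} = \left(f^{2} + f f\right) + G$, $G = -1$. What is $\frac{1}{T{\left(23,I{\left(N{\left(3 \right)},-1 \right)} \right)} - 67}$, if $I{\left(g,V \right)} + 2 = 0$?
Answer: $- \frac{1}{44} \approx -0.022727$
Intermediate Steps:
$N{\left(f \right)} = -1 + 2 f^{2}$ ($N{\left(f \right)} = \left(f^{2} + f f\right) - 1 = \left(f^{2} + f^{2}\right) - 1 = 2 f^{2} - 1 = -1 + 2 f^{2}$)
$I{\left(g,V \right)} = -2$ ($I{\left(g,V \right)} = -2 + 0 = -2$)
$\frac{1}{T{\left(23,I{\left(N{\left(3 \right)},-1 \right)} \right)} - 67} = \frac{1}{23 - 67} = \frac{1}{-44} = - \frac{1}{44}$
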